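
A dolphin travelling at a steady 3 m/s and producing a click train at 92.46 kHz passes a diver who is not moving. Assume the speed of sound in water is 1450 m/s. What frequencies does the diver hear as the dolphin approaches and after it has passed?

92.7 kHz approaching; 92.3 kHz receding

Approaching: f₁ = f · v/(v − v_s) = 92.46 × 1450/1447 ≈ 92.7 kHz.
Receding: f₂ = f · v/(v + v_s) = 92.46 × 1450/1453 ≈ 92.3 kHz.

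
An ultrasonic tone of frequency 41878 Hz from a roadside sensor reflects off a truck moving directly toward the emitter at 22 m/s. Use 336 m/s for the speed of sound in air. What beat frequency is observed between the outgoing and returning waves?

At the truck (a moving observer), f₁ = f₀ · (v + u)/v = 41878 × 358/336 ≈ 44620 Hz.
On reflection it acts as a source moving toward the stationary detector: f₂ = f₁ · v/(v − u) = 44620 × 336/314 ≈ 47746 Hz.
Equivalently f₂ = f₀ · (v + u)/(v − u).
Beat frequency: |f₂ − f₀| = 2u·f₀/(v − u) = 2 × 22 × 41878/314 ≈ 5868 Hz.

5868 Hz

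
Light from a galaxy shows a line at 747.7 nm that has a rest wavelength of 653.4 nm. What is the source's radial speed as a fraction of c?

0.134

λ'/λ₀ = 1.1443 > 1 (redshift), so the source is receding.
λ'/λ₀ = √((1 + β)/(1 − β)) for a receding source ⇒ β = (r² − 1)/(r² + 1) with r = λ'/λ₀.
β = (1.3095 − 1)/(1.3095 + 1) ≈ 0.134.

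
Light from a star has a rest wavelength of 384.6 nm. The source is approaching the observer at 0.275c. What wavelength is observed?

290.0 nm

Relativistic Doppler for wavelength: λ' = λ₀ · √((1 − β)/(1 + β)).
λ' = 384.6 × √(0.7250/1.2750) = 384.6 × 0.75407 ≈ 290.0 nm.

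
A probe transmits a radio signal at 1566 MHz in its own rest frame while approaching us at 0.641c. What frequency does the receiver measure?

3348.1 MHz

Relativistic Doppler for frequency: f' = f₀ · √((1 + β)/(1 − β)).
f' = 1566 × √(1.6410/0.3590) = 1566 × 2.13800 ≈ 3348.1 MHz.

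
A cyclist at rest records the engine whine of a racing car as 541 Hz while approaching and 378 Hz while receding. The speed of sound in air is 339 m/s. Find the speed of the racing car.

f₁/f₂ = (v + v_s)/(v − v_s), so v_s = v · (f₁ − f₂)/(f₁ + f₂).
v_s = 339 × (541 − 378)/(541 + 378) = 339 × 163/919 ≈ 60 m/s.

60 m/s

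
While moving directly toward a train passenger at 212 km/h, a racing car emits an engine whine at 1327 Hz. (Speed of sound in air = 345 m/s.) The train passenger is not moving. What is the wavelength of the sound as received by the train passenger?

21.6 cm

212 km/h = 58.89 m/s.
With the source moving toward a stationary observer, f' = f · v/(v − v_s).
f' = 1327 × 345/(345 − 58.89) ≈ 1600 Hz.
λ' = v/f' = 345/1600.13 ≈ 21.6 cm.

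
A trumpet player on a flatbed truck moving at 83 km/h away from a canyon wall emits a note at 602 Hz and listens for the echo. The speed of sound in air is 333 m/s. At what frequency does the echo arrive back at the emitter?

524 Hz

83 km/h = 23.06 m/s.
The canyon wall receives the sound from a moving source: f₁ = f₀ · v/(v + v_e) = 602 × 333/356.06 ≈ 563 Hz.
On the return leg the trumpet player on a flatbed truck is a moving observer: f₂ = f₁ · (v − v_e)/v = 563 × 309.94/333 ≈ 524 Hz.
Equivalently f₂ = f₀ · (v − v_e)/(v + v_e).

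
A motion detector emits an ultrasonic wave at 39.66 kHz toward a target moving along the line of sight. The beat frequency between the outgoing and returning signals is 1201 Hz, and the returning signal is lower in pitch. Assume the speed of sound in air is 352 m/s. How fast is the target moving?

5.4 m/s

Double Doppler shift off a moving reflector: f₂ = f₀ · (v + u)/(v − u) (u > 0 toward emitter).
Returning signal is lower, so f₂ = f₀ − Δf = 39660 − 1201 = 38459 Hz.
Rearranging, u = v · (f₂ − f₀)/(f₂ + f₀) = 352 × -1201/78119 ≈ -5.4 m/s.
So the target is moving at 5.4 m/s away from the emitter.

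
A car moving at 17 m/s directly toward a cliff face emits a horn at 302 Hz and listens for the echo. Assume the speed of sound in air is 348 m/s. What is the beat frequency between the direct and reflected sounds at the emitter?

31.0 Hz

The cliff face receives the sound from a moving source: f₁ = f₀ · v/(v − v_e) = 302 × 348/331 ≈ 317.5 Hz.
On the return leg the car is a moving observer: f₂ = f₁ · (v + v_e)/v = 317.5 × 365/348 ≈ 333.0 Hz.
Equivalently f₂ = f₀ · (v + v_e)/(v − v_e).
Beat against the emitted tone: |f₂ − f₀| = 2v_e·f₀/(v − v_e) = 2 × 17 × 302/331 ≈ 31.0 Hz.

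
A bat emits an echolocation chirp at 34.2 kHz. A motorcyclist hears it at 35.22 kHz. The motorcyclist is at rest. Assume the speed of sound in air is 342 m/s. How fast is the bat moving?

9.9 m/s

f' > f, so the bat is approaching.
f' = f · v/(v − v_s) ⇒ v_s = v · |1 − f/f'|.
v_s = 342 × |1 − 34.2/35.22| = 342 × 0.02896 ≈ 9.9 m/s.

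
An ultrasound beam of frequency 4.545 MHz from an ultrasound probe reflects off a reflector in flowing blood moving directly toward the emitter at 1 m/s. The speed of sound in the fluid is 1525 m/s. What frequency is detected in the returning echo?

At the reflector in flowing blood (a moving observer), f₁ = f₀ · (v + u)/v = 4.545 × 1526/1525 ≈ 4.548 MHz.
On reflection it acts as a source moving toward the stationary detector: f₂ = f₁ · v/(v − u) = 4.548 × 1525/1524 ≈ 4.551 MHz.

4.551 MHz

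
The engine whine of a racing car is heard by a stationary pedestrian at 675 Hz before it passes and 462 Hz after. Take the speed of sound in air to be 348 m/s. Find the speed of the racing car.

f₁/f₂ = (v + v_s)/(v − v_s), so v_s = v · (f₁ − f₂)/(f₁ + f₂).
v_s = 348 × (675 − 462)/(675 + 462) = 348 × 213/1137 ≈ 65 m/s.

65 m/s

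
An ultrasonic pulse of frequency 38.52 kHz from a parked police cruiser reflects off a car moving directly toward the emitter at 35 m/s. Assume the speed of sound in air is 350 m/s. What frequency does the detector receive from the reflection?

At the car (a moving observer), f₁ = f₀ · (v + u)/v = 38.52 × 385/350 ≈ 42.4 kHz.
On reflection it acts as a source moving toward the stationary detector: f₂ = f₁ · v/(v − u) = 42.4 × 350/315 ≈ 47.1 kHz.
Equivalently f₂ = f₀ · (v + u)/(v − u).

47.1 kHz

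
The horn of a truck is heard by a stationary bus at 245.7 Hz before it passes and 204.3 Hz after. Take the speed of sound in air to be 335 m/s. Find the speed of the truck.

f₁/f₂ = (v + v_s)/(v − v_s), so v_s = v · (f₁ − f₂)/(f₁ + f₂).
v_s = 335 × (245.7 − 204.3)/(245.7 + 204.3) = 335 × 41.4/450.0 ≈ 31 m/s.

31 m/s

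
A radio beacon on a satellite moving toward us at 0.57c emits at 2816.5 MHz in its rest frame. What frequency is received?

5381.8 MHz

Relativistic Doppler for frequency: f' = f₀ · √((1 + β)/(1 − β)).
f' = 2816.5 × √(1.5700/0.4300) = 2816.5 × 1.91080 ≈ 5381.8 MHz.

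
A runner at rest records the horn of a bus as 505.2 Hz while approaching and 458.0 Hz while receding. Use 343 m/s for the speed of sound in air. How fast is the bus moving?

16.8 m/s

f₁/f₂ = (v + v_s)/(v − v_s), so v_s = v · (f₁ − f₂)/(f₁ + f₂).
v_s = 343 × (505.2 − 458.0)/(505.2 + 458.0) = 343 × 47.2/963.2 ≈ 16.8 m/s.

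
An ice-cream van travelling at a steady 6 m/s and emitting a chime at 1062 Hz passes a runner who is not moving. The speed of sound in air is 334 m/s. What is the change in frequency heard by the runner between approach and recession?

Approaching: f₁ = f · v/(v − v_s) = 1062 × 334/328 ≈ 1081.4 Hz.
Receding: f₂ = f · v/(v + v_s) = 1062 × 334/340 ≈ 1043.3 Hz.
Drop: f₁ − f₂ = 2f·v·v_s/(v² − v_s²) = 2 × 1062 × 334 × 6/(334² − 6²) ≈ 38.2 Hz.

38.2 Hz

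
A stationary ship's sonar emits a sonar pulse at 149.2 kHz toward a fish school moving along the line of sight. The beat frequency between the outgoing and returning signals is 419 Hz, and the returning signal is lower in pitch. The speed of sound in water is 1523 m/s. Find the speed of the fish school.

2.14 m/s

Double Doppler shift off a moving reflector: f₂ = f₀ · (v + u)/(v − u) (u > 0 toward emitter).
Returning signal is lower, so f₂ = f₀ − Δf = 149200 − 419 = 148781 Hz.
Rearranging, u = v · (f₂ − f₀)/(f₂ + f₀) = 1523 × -419/297981 ≈ -2.14 m/s.
So the fish school is moving at 2.14 m/s away from the emitter.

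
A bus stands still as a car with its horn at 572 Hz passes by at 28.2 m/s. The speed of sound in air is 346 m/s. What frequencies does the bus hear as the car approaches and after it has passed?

623 Hz approaching; 529 Hz receding

Approaching: f₁ = f · v/(v − v_s) = 572 × 346/317.8 ≈ 623 Hz.
Receding: f₂ = f · v/(v + v_s) = 572 × 346/374.2 ≈ 529 Hz.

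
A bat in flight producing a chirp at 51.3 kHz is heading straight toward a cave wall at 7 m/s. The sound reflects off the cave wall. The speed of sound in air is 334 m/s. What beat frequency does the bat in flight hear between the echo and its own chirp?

The cave wall receives the sound from a moving source: f₁ = f₀ · v/(v − v_e) = 51.3 × 334/327 ≈ 52.40 kHz.
On the return leg the bat in flight is a moving observer: f₂ = f₁ · (v + v_e)/v = 52.40 × 341/334 ≈ 53.50 kHz.
Beat against the emitted tone (with f₀ = 51300 Hz): |f₂ − f₀| = 2v_e·f₀/(v − v_e) = 2 × 7 × 51300/327 ≈ 2196 Hz.

2196 Hz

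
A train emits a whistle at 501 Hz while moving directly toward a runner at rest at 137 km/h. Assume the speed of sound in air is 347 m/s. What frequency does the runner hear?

563 Hz

137 km/h = 38.06 m/s.
With the source moving toward a stationary observer, f' = f · v/(v − v_s).
f' = 501 × 347/(347 − 38.06) = 501 × 347/308.9 ≈ 563 Hz.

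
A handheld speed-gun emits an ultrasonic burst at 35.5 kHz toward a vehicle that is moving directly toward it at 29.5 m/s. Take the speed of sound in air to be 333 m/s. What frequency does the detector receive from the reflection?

The vehicle first receives the wave as a moving observer: f₁ = f₀ · (v + u)/v = 35.5 × (333 + 29.5)/333 ≈ 38.6 kHz.
The reflection then acts as a moving source: f₂ = f₁ · v/(v − u) ≈ 42.4 kHz.
Equivalently f₂ = f₀ · (v + u)/(v − u).

42.4 kHz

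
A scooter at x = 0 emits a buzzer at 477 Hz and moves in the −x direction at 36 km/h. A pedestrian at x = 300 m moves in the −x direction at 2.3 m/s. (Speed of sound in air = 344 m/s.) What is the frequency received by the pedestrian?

36 km/h = 10 m/s.
The observer lies on the +x side, so the source is heading away from the observer and the observer is heading toward the source.
With source receding and observer approaching, f' = f · (v + v_o)/(v + v_s).
f' = 477 × (344 + 2.3)/(344 + 10) = 477 × 346.3/354 ≈ 467 Hz.

467 Hz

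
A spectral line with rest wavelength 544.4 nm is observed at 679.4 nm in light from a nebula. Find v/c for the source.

0.218

λ'/λ₀ = 1.2480 > 1 (redshift), so the source is receding.
λ'/λ₀ = √((1 + β)/(1 − β)) for a receding source ⇒ β = (r² − 1)/(r² + 1) with r = λ'/λ₀.
β = (1.5575 − 1)/(1.5575 + 1) ≈ 0.218.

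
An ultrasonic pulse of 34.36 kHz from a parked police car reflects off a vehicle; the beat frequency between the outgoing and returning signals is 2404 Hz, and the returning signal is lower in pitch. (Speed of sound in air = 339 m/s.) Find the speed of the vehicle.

12.3 m/s

Double Doppler shift off a moving reflector: f₂ = f₀ · (v + u)/(v − u) (u > 0 toward emitter).
Returning signal is lower, so f₂ = f₀ − Δf = 34360 − 2404 = 31956 Hz.
Rearranging, u = v · (f₂ − f₀)/(f₂ + f₀) = 339 × -2404/66316 ≈ -12.3 m/s.
So the vehicle is moving at 12.3 m/s away from the emitter.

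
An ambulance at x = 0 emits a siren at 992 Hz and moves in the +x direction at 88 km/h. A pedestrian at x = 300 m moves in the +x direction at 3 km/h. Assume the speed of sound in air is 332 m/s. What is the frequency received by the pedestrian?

1068 Hz

88 km/h = 24.44 m/s; 3 km/h = 0.8333 m/s.
The observer lies on the +x side, so the source is heading toward the observer and the observer is heading away from the source.
With source approaching and observer receding, f' = f · (v − v_o)/(v − v_s).
f' = 992 × (332 − 0.8333)/(332 − 24.44) = 992 × 331.17/307.56 ≈ 1068 Hz.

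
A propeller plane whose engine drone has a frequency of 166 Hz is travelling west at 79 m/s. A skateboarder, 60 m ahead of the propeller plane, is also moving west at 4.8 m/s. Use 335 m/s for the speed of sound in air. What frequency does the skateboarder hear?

The skateboarder is ahead, so the propeller plane is moving toward it while the skateboarder is moving away from the propeller plane.
Both move, so f' = f · (v − v_o)/(v − v_s).
f' = 166 × (335 − 4.8)/(335 − 79) = 166 × 330.2/256 ≈ 214 Hz.

214 Hz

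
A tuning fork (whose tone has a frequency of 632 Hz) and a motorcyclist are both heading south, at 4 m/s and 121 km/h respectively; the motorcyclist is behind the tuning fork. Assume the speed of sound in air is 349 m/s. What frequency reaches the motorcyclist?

121 km/h = 33.61 m/s.
The motorcyclist is behind, so the tuning fork is moving away from it while the motorcyclist is moving toward the tuning fork.
General Doppler shift: f' = f · (v + v_o)/(v + v_s).
f' = 632 × (349 + 33.61)/(349 + 4) = 632 × 382.61/353 ≈ 685 Hz.

685 Hz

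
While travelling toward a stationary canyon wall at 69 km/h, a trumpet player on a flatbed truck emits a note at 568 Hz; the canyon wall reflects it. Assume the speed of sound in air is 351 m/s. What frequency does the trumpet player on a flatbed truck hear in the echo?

634 Hz

69 km/h = 19.17 m/s.
The canyon wall receives the sound from a moving source: f₁ = f₀ · v/(v − v_e) = 568 × 351/331.83 ≈ 601 Hz.
On the return leg the trumpet player on a flatbed truck is a moving observer: f₂ = f₁ · (v + v_e)/v = 601 × 370.17/351 ≈ 634 Hz.
Equivalently f₂ = f₀ · (v + v_e)/(v − v_e).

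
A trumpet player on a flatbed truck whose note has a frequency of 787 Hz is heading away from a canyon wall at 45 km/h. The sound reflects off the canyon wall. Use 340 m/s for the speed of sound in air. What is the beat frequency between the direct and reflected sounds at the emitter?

55.8 Hz

45 km/h = 12.5 m/s.
The canyon wall receives the sound from a moving source: f₁ = f₀ · v/(v + v_e) = 787 × 340/352.5 ≈ 759.1 Hz.
On the return leg the trumpet player on a flatbed truck is a moving observer: f₂ = f₁ · (v − v_e)/v = 759.1 × 327.5/340 ≈ 731.2 Hz.
Beat against the emitted tone: |f₂ − f₀| = 2v_e·f₀/(v + v_e) = 2 × 12.5 × 787/352.5 ≈ 55.8 Hz.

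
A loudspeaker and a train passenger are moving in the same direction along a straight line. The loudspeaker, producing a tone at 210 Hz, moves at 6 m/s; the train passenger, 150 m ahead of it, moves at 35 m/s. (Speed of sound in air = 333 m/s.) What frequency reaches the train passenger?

191 Hz

The train passenger is ahead, so the loudspeaker is moving toward it while the train passenger is moving away from the loudspeaker.
Both move, so f' = f · (v − v_o)/(v − v_s).
f' = 210 × (333 − 35)/(333 − 6) = 210 × 298/327 ≈ 191 Hz.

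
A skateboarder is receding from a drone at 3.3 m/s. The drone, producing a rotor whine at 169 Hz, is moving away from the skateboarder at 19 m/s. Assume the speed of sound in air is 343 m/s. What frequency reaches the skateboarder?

General Doppler shift: f' = f · (v − v_o)/(v + v_s).
f' = 169 × (343 − 3.3)/(343 + 19) = 169 × 339.7/362 ≈ 159 Hz.

159 Hz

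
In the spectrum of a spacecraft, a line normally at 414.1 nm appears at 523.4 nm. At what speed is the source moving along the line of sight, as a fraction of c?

0.230

λ'/λ₀ = 1.2639 > 1 (redshift), so the source is receding.
λ'/λ₀ = √((1 + β)/(1 − β)) for a receding source ⇒ β = (r² − 1)/(r² + 1) with r = λ'/λ₀.
β = (1.5976 − 1)/(1.5976 + 1) ≈ 0.230.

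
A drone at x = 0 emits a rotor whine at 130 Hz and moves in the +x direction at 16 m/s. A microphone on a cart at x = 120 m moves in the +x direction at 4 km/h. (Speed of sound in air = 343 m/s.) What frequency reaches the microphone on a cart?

136 Hz

4 km/h = 1.111 m/s.
The observer lies on the +x side, so the source is heading toward the observer and the observer is heading away from the source.
With source approaching and observer receding, f' = f · (v − v_o)/(v − v_s).
f' = 130 × (343 − 1.111)/(343 − 16) = 130 × 341.89/327 ≈ 136 Hz.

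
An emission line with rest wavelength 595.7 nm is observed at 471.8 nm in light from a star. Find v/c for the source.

0.229c

λ'/λ₀ = 0.7920 < 1 (blueshift), so the source is approaching.
λ'/λ₀ = √((1 − β)/(1 + β)) for an approaching source ⇒ β = (1 − r²)/(1 + r²) with r = λ'/λ₀.
β = (1 − 0.6273)/(1 + 0.6273) ≈ 0.229.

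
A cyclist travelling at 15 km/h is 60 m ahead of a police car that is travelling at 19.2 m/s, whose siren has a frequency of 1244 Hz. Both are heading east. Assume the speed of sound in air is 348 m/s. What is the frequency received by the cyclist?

1301 Hz

15 km/h = 4.167 m/s.
The cyclist is ahead, so the police car is moving toward it while the cyclist is moving away from the police car.
Both move, so f' = f · (v − v_o)/(v − v_s).
f' = 1244 × (348 − 4.167)/(348 − 19.2) = 1244 × 343.83/328.8 ≈ 1301 Hz.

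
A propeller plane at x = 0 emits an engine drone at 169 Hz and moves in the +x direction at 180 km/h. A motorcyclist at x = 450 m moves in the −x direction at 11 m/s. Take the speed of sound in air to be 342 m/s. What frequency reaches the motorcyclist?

204 Hz

180 km/h = 50 m/s.
The observer lies on the +x side, so the source is heading toward the observer and the observer is heading toward the source.
With source approaching and observer approaching, f' = f · (v + v_o)/(v − v_s).
f' = 169 × (342 + 11)/(342 − 50) = 169 × 353/292 ≈ 204 Hz.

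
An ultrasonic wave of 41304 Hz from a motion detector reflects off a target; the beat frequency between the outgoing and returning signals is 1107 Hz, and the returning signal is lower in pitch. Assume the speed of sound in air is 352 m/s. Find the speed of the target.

Double Doppler shift off a moving reflector: f₂ = f₀ · (v + u)/(v − u) (u > 0 toward emitter).
Returning signal is lower, so f₂ = f₀ − Δf = 41304 − 1107 = 40197 Hz.
Rearranging, u = v · (f₂ − f₀)/(f₂ + f₀) = 352 × -1107/81501 ≈ -4.8 m/s.
So the target is moving at 4.8 m/s away from the emitter.

4.8 m/s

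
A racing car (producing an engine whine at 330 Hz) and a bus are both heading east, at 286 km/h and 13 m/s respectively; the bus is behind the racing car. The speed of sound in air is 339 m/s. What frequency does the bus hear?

278 Hz

286 km/h = 79.44 m/s.
The bus is behind, so the racing car is moving away from it while the bus is moving toward the racing car.
Both move, so f' = f · (v + v_o)/(v + v_s).
f' = 330 × (339 + 13)/(339 + 79.44) = 330 × 352/418.44 ≈ 278 Hz.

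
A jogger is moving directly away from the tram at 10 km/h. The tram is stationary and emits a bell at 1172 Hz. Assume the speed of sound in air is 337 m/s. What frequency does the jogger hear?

1162 Hz

10 km/h = 2.778 m/s.
Moving observer, stationary source: f' = f · (v − v_o)/v.
f' = 1172 × (337 − 2.778)/337 = 1172 × 334.22/337 ≈ 1162 Hz.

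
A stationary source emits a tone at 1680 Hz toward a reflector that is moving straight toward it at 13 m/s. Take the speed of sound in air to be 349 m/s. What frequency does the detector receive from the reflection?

1810 Hz

The reflector first receives the wave as a moving observer: f₁ = f₀ · (v + u)/v = 1680 × (349 + 13)/349 ≈ 1743 Hz.
On reflection it acts as a source moving toward the stationary detector: f₂ = f₁ · v/(v − u) = 1743 × 349/336 ≈ 1810 Hz.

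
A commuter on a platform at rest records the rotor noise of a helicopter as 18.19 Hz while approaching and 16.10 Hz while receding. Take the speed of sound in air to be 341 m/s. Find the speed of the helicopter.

20.8 m/s

f₁/f₂ = (v + v_s)/(v − v_s), so v_s = v · (f₁ − f₂)/(f₁ + f₂).
v_s = 341 × (18.19 − 16.10)/(18.19 + 16.10) = 341 × 2.09/34.29 ≈ 20.8 m/s.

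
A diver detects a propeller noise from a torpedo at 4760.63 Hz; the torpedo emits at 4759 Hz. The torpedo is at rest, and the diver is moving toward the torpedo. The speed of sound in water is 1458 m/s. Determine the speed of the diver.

0.50 m/s

f' = f · (v + v_o)/v ⇒ v_o = v · |f'/f − 1|.
v_o = 1458 × |4760.63/4759 − 1| = 1458 × 0.0003425 ≈ 0.50 m/s.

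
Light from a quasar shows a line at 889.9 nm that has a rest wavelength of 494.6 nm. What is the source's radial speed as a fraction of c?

λ'/λ₀ = 1.7992 > 1 (redshift), so the source is receding.
λ'/λ₀ = √((1 + β)/(1 − β)) for a receding source ⇒ β = (r² − 1)/(r² + 1) with r = λ'/λ₀.
β = (3.2372 − 1)/(3.2372 + 1) ≈ 0.528.

0.528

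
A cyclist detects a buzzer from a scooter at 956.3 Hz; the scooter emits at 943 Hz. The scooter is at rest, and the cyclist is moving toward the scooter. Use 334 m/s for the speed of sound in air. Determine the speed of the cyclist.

f' = f · (v + v_o)/v ⇒ v_o = v · |f'/f − 1|.
v_o = 334 × |956.3/943 − 1| = 334 × 0.0141 ≈ 4.7 m/s.

4.7 m/s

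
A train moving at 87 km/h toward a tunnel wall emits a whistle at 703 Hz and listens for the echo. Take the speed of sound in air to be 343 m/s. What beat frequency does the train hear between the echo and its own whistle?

87 km/h = 24.17 m/s.
The tunnel wall receives the sound from a moving source: f₁ = f₀ · v/(v − v_e) = 703 × 343/318.83 ≈ 756.3 Hz.
On the return leg the train is a moving observer: f₂ = f₁ · (v + v_e)/v = 756.3 × 367.17/343 ≈ 809.6 Hz.
Beat against the emitted tone: |f₂ − f₀| = 2v_e·f₀/(v − v_e) = 2 × 24.17 × 703/318.83 ≈ 107 Hz.

107 Hz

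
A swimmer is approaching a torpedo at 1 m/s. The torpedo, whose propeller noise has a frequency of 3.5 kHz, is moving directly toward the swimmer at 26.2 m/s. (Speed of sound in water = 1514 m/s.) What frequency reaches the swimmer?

3.56 kHz

General Doppler shift: f' = f · (v + v_o)/(v − v_s).
f' = 3.5 × (1514 + 1)/(1514 − 26.2) = 3.5 × 1515/1487.8 ≈ 3.56 kHz.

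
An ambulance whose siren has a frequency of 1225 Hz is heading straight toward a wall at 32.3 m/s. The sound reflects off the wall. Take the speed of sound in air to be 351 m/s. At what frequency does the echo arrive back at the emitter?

The wall receives the sound from a moving source: f₁ = f₀ · v/(v − v_e) = 1225 × 351/318.7 ≈ 1349 Hz.
On the return leg the ambulance is a moving observer: f₂ = f₁ · (v + v_e)/v = 1349 × 383.3/351 ≈ 1473 Hz.

1473 Hz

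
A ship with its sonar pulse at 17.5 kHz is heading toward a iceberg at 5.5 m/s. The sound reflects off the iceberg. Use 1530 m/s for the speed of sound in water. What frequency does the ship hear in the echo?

The iceberg receives the sound from a moving source: f₁ = f₀ · v/(v − v_e) = 17.5 × 1530/1524.5 ≈ 17.56 kHz.
On the return leg the ship is a moving observer: f₂ = f₁ · (v + v_e)/v = 17.56 × 1535.5/1530 ≈ 17.63 kHz.
Equivalently f₂ = f₀ · (v + v_e)/(v − v_e).

17.63 kHz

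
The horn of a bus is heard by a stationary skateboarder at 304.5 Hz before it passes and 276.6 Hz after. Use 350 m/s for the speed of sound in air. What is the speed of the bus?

16.8 m/s

f₁/f₂ = (v + v_s)/(v − v_s), so v_s = v · (f₁ − f₂)/(f₁ + f₂).
v_s = 350 × (304.5 − 276.6)/(304.5 + 276.6) = 350 × 27.9/581.1 ≈ 16.8 m/s.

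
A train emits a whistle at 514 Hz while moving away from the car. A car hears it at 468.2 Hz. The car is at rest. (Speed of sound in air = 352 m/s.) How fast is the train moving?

f' = f · v/(v + v_s) ⇒ v_s = v · |1 − f/f'|.
v_s = 352 × |1 − 514/468.2| = 352 × 0.09782 ≈ 34 m/s.

34 m/s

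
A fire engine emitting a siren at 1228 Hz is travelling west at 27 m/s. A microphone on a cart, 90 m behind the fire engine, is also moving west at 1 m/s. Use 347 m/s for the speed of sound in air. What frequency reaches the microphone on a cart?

The microphone on a cart is behind, so the fire engine is moving away from it while the microphone on a cart is moving toward the fire engine.
General Doppler shift: f' = f · (v + v_o)/(v + v_s).
f' = 1228 × (347 + 1)/(347 + 27) = 1228 × 348/374 ≈ 1143 Hz.

1143 Hz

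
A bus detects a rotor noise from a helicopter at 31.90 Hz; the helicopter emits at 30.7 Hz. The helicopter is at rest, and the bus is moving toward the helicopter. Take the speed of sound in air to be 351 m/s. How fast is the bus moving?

f' = f · (v + v_o)/v ⇒ v_o = v · |f'/f − 1|.
v_o = 351 × |31.90/30.7 − 1| = 351 × 0.03909 ≈ 13.7 m/s.

13.7 m/s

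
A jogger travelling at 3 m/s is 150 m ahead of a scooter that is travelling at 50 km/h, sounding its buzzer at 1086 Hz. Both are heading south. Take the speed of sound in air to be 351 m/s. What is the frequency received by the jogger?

1121 Hz

50 km/h = 13.89 m/s.
The jogger is ahead, so the scooter is moving toward it while the jogger is moving away from the scooter.
With source approaching and observer receding, f' = f · (v − v_o)/(v − v_s).
f' = 1086 × (351 − 3)/(351 − 13.89) = 1086 × 348/337.11 ≈ 1121 Hz.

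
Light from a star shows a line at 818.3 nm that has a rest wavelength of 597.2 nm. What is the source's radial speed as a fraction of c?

λ'/λ₀ = 1.3702 > 1 (redshift), so the source is receding.
λ'/λ₀ = √((1 + β)/(1 − β)) for a receding source ⇒ β = (r² − 1)/(r² + 1) with r = λ'/λ₀.
β = (1.8775 − 1)/(1.8775 + 1) ≈ 0.305.

0.305c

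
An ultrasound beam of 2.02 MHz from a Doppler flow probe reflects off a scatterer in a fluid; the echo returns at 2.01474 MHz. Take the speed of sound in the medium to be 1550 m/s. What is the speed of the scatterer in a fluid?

Double Doppler shift off a moving reflector: f₂ = f₀ · (v + u)/(v − u) (u > 0 toward emitter).
Rearranging, u = v · (f₂ − f₀)/(f₂ + f₀) = 1550 × -0.00526/4.03474 ≈ -2.02 m/s.
So the scatterer in a fluid is moving at 2.02 m/s away from the emitter.

2.02 m/s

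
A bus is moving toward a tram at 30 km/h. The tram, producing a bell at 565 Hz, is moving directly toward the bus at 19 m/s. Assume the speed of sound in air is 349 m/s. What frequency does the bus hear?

30 km/h = 8.333 m/s.
General Doppler shift: f' = f · (v + v_o)/(v − v_s).
f' = 565 × (349 + 8.333)/(349 − 19) = 565 × 357.33/330 ≈ 612 Hz.

612 Hz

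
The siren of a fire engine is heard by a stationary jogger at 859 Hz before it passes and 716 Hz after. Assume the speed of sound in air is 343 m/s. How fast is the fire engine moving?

f₁/f₂ = (v + v_s)/(v − v_s), so v_s = v · (f₁ − f₂)/(f₁ + f₂).
v_s = 343 × (859 − 716)/(859 + 716) = 343 × 143/1575 ≈ 31 m/s.

31 m/s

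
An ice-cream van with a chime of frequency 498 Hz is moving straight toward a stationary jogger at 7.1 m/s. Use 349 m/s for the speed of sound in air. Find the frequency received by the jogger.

508 Hz

Moving source, stationary observer: f' = f · v/(v − v_s) since the source is approaching.
f' = 498 × 349/(349 − 7.1) = 498 × 349/341.9 ≈ 508 Hz.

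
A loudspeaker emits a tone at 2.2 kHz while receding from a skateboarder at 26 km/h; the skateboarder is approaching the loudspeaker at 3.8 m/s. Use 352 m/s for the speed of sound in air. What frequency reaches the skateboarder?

2.18 kHz

26 km/h = 7.222 m/s.
With source receding and observer approaching, f' = f · (v + v_o)/(v + v_s).
f' = 2.2 × (352 + 3.8)/(352 + 7.222) = 2.2 × 355.8/359.22 ≈ 2.18 kHz.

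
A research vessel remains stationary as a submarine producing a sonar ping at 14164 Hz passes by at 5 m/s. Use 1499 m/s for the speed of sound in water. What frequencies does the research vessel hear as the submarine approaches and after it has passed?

Approaching: f₁ = f · v/(v − v_s) = 14164 × 1499/1494 ≈ 14211 Hz.
Receding: f₂ = f · v/(v + v_s) = 14164 × 1499/1504 ≈ 14117 Hz.

14211 Hz approaching; 14117 Hz receding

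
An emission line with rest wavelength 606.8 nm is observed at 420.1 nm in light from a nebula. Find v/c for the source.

λ'/λ₀ = 0.6923 < 1 (blueshift), so the source is approaching.
λ'/λ₀ = √((1 − β)/(1 + β)) for an approaching source ⇒ β = (1 − r²)/(1 + r²) with r = λ'/λ₀.
β = (1 − 0.4793)/(1 + 0.4793) ≈ 0.352.

0.352c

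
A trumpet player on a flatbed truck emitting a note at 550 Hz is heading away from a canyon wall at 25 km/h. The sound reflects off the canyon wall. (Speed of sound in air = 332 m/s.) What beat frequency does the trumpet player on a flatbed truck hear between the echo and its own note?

25 km/h = 6.944 m/s.
The canyon wall receives the sound from a moving source: f₁ = f₀ · v/(v + v_e) = 550 × 332/338.94 ≈ 538.7 Hz.
On the return leg the trumpet player on a flatbed truck is a moving observer: f₂ = f₁ · (v − v_e)/v = 538.7 × 325.06/332 ≈ 527.5 Hz.
Beat against the emitted tone: |f₂ − f₀| = 2v_e·f₀/(v + v_e) = 2 × 6.944 × 550/338.94 ≈ 22.5 Hz.

22.5 Hz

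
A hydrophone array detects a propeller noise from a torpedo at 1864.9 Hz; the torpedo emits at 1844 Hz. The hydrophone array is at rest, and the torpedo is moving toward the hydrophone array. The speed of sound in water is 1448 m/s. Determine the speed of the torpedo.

f' = f · v/(v − v_s) ⇒ v_s = v · |1 − f/f'|.
v_s = 1448 × |1 − 1844/1864.9| = 1448 × 0.01121 ≈ 16.2 m/s.

16.2 m/s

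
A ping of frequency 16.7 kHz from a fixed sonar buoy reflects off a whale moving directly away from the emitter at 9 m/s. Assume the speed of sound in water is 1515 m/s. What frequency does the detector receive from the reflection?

At the whale (a moving observer), f₁ = f₀ · (v − u)/v = 16.7 × 1506/1515 ≈ 16.60 kHz.
The reflection then acts as a moving source: f₂ = f₁ · v/(v + u) ≈ 16.50 kHz.
Equivalently f₂ = f₀ · (v − u)/(v + u).

16.50 kHz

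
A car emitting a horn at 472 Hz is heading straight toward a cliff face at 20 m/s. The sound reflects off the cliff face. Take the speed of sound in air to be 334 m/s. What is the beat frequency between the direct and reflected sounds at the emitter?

The cliff face receives the sound from a moving source: f₁ = f₀ · v/(v − v_e) = 472 × 334/314 ≈ 502.1 Hz.
On the return leg the car is a moving observer: f₂ = f₁ · (v + v_e)/v = 502.1 × 354/334 ≈ 532.1 Hz.
Equivalently f₂ = f₀ · (v + v_e)/(v − v_e).
Beat against the emitted tone: |f₂ − f₀| = 2v_e·f₀/(v − v_e) = 2 × 20 × 472/314 ≈ 60 Hz.

60 Hz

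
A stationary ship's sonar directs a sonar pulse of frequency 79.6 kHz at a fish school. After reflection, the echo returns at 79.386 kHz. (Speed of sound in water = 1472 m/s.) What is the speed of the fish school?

Double Doppler shift off a moving reflector: f₂ = f₀ · (v + u)/(v − u) (u > 0 toward emitter).
Rearranging, u = v · (f₂ − f₀)/(f₂ + f₀) = 1472 × -0.214/158.986 ≈ -1.98 m/s.
So the fish school is moving at 1.98 m/s away from the emitter.

1.98 m/s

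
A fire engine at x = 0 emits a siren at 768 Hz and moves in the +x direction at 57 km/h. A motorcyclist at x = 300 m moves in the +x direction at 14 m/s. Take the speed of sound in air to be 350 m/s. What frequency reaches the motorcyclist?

57 km/h = 15.83 m/s.
The observer lies on the +x side, so the source is heading toward the observer and the observer is heading away from the source.
Both move, so f' = f · (v − v_o)/(v − v_s).
f' = 768 × (350 − 14)/(350 − 15.83) = 768 × 336/334.17 ≈ 772 Hz.

772 Hz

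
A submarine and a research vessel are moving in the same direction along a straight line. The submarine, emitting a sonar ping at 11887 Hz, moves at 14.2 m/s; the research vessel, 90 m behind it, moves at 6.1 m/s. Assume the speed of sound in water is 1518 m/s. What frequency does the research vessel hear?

The research vessel is behind, so the submarine is moving away from it while the research vessel is moving toward the submarine.
General Doppler shift: f' = f · (v + v_o)/(v + v_s).
f' = 11887 × (1518 + 6.1)/(1518 + 14.2) = 11887 × 1524.1/1532.2 ≈ 11824 Hz.

11824 Hz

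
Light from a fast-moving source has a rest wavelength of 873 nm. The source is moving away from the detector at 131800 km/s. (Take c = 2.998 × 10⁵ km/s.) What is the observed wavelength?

1399.3 nm

β = v/c = 131800/299800 = 0.4396.
Relativistic Doppler for wavelength: λ' = λ₀ · √((1 + β)/(1 − β)).
λ' = 873 × √(1.4396/0.5604) = 873 × 1.60282 ≈ 1399.3 nm.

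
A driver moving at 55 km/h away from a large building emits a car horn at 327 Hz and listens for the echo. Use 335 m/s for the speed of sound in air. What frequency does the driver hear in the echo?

298 Hz

55 km/h = 15.28 m/s.
The large building receives the sound from a moving source: f₁ = f₀ · v/(v + v_e) = 327 × 335/350.28 ≈ 313 Hz.
On the return leg the driver is a moving observer: f₂ = f₁ · (v − v_e)/v = 313 × 319.72/335 ≈ 298 Hz.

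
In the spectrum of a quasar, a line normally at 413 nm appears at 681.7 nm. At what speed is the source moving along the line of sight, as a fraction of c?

λ'/λ₀ = 1.6506 > 1 (redshift), so the source is receding.
λ'/λ₀ = √((1 + β)/(1 − β)) for a receding source ⇒ β = (r² − 1)/(r² + 1) with r = λ'/λ₀.
β = (2.7245 − 1)/(2.7245 + 1) ≈ 0.463.

0.463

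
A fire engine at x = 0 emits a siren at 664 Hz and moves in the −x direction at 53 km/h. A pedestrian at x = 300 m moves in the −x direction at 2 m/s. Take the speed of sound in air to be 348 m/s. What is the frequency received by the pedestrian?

53 km/h = 14.72 m/s.
The observer lies on the +x side, so the source is heading away from the observer and the observer is heading toward the source.
With source receding and observer approaching, f' = f · (v + v_o)/(v + v_s).
f' = 664 × (348 + 2)/(348 + 14.72) = 664 × 350/362.72 ≈ 641 Hz.

641 Hz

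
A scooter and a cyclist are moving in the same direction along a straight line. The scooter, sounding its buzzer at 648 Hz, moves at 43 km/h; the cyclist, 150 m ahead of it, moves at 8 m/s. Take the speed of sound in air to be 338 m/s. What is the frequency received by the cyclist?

43 km/h = 11.94 m/s.
The cyclist is ahead, so the scooter is moving toward it while the cyclist is moving away from the scooter.
General Doppler shift: f' = f · (v − v_o)/(v − v_s).
f' = 648 × (338 − 8)/(338 − 11.94) = 648 × 330/326.06 ≈ 656 Hz.

656 Hz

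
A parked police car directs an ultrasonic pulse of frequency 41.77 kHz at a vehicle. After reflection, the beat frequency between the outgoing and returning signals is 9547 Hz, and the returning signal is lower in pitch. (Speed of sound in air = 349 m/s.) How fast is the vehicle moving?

45 m/s

Double Doppler shift off a moving reflector: f₂ = f₀ · (v + u)/(v − u) (u > 0 toward emitter).
Returning signal is lower, so f₂ = f₀ − Δf = 41770 − 9547 = 32223 Hz.
Rearranging, u = v · (f₂ − f₀)/(f₂ + f₀) = 349 × -9547/73993 ≈ -45 m/s.
So the vehicle is moving at 45 m/s away from the emitter.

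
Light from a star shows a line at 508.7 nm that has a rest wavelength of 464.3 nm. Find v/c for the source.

0.091

λ'/λ₀ = 1.0956 > 1 (redshift), so the source is receding.
λ'/λ₀ = √((1 + β)/(1 − β)) for a receding source ⇒ β = (r² − 1)/(r² + 1) with r = λ'/λ₀.
β = (1.2004 − 1)/(1.2004 + 1) ≈ 0.091.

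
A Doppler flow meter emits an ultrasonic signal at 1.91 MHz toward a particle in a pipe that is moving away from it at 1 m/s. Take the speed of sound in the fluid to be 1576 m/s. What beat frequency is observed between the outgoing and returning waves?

2422 Hz

The particle in a pipe first receives the wave as a moving observer: f₁ = f₀ · (v − u)/v = 1.91 × (1576 − 1)/1576 ≈ 1.90879 MHz.
On reflection it acts as a source moving away from the stationary detector: f₂ = f₁ · v/(v + u) = 1.90879 × 1576/1577 ≈ 1.90758 MHz.
Beat frequency (with f₀ = 1910000 Hz): |f₂ − f₀| = 2u·f₀/(v + u) = 2 × 1 × 1910000/1577 ≈ 2422 Hz.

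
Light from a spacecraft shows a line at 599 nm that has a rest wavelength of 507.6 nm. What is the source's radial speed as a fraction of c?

0.164

λ'/λ₀ = 1.1801 > 1 (redshift), so the source is receding.
λ'/λ₀ = √((1 + β)/(1 − β)) for a receding source ⇒ β = (r² − 1)/(r² + 1) with r = λ'/λ₀.
β = (1.3925 − 1)/(1.3925 + 1) ≈ 0.164.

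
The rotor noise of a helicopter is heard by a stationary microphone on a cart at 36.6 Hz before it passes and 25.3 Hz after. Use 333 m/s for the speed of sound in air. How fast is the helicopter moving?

f₁/f₂ = (v + v_s)/(v − v_s), so v_s = v · (f₁ − f₂)/(f₁ + f₂).
v_s = 333 × (36.6 − 25.3)/(36.6 + 25.3) = 333 × 11.3/61.9 ≈ 61 m/s.

61 m/s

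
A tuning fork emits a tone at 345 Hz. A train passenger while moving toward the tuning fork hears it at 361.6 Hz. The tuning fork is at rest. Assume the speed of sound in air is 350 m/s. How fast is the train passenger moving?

f' = f · (v + v_o)/v ⇒ v_o = v · |f'/f − 1|.
v_o = 350 × |361.6/345 − 1| = 350 × 0.04812 ≈ 16.8 m/s.

16.8 m/s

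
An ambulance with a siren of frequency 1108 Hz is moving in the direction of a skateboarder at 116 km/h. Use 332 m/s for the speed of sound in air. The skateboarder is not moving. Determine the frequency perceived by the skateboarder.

1227 Hz

116 km/h = 32.22 m/s.
Moving source, stationary observer: f' = f · v/(v − v_s) since the source is approaching.
f' = 1108 × 332/(332 − 32.22) = 1108 × 332/299.8 ≈ 1227 Hz.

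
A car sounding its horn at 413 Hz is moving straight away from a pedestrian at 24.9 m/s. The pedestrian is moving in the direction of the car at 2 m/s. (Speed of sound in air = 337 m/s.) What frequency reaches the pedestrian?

Both move, so f' = f · (v + v_o)/(v + v_s).
f' = 413 × (337 + 2)/(337 + 24.9) = 413 × 339/361.9 ≈ 387 Hz.

387 Hz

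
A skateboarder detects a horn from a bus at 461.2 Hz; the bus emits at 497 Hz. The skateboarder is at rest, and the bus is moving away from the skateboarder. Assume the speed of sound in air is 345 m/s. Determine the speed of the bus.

f' = f · v/(v + v_s) ⇒ v_s = v · |1 − f/f'|.
v_s = 345 × |1 − 497/461.2| = 345 × 0.07762 ≈ 27 m/s.

27 m/s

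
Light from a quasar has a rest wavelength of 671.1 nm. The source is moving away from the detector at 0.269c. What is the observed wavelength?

Relativistic Doppler for wavelength: λ' = λ₀ · √((1 + β)/(1 − β)).
λ' = 671.1 × √(1.2690/0.7310) = 671.1 × 1.31757 ≈ 884.2 nm.

884.2 nm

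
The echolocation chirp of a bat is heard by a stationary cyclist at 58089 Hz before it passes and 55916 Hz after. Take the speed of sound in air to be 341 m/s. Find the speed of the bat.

6.5 m/s

f₁/f₂ = (v + v_s)/(v − v_s), so v_s = v · (f₁ − f₂)/(f₁ + f₂).
v_s = 341 × (58089 − 55916)/(58089 + 55916) = 341 × 2173/114005 ≈ 6.5 m/s.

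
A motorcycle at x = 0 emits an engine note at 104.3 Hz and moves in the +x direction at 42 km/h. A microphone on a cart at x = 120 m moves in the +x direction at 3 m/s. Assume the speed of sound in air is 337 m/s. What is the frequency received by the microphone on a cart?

42 km/h = 11.67 m/s.
The observer lies on the +x side, so the source is heading toward the observer and the observer is heading away from the source.
With source approaching and observer receding, f' = f · (v − v_o)/(v − v_s).
f' = 104.3 × (337 − 3)/(337 − 11.67) = 104.3 × 334/325.33 ≈ 107 Hz.

107 Hz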